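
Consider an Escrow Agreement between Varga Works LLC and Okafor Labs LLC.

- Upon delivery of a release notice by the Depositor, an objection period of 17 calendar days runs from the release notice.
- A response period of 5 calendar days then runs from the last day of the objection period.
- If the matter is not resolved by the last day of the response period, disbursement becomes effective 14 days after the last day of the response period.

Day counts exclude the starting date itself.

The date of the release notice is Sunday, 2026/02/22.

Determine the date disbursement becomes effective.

2026/03/30

Adding 17 calendar days to 2026/02/22 gives 2026/03/11, which is the last day of the objection period.
The last day of the response period: 5 calendar days after 2026/03/11 is 2026/03/16.
The date disbursement becomes effective: 14 calendar days after 2026/03/16 is 2026/03/30.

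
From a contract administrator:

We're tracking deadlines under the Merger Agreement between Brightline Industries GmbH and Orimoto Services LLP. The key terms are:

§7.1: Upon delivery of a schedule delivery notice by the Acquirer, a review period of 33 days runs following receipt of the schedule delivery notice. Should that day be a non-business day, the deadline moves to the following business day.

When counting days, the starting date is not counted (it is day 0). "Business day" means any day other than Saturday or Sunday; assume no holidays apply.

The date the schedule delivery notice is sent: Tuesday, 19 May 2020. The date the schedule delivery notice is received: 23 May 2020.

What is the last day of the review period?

Adding 33 calendar days to 23 May 2020 gives 25 June 2020, which is the last day of the review period. 25 June 2020 is a Thursday, so no roll-forward applies.

25 June 2020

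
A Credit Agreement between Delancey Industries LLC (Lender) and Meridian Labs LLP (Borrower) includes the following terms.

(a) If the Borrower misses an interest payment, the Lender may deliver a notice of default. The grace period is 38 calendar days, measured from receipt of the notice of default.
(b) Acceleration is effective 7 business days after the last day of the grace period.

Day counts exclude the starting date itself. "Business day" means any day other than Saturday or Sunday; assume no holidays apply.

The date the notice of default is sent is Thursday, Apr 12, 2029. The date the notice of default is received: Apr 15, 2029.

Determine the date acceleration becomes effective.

Jun 1, 2029

Adding 38 calendar days to Apr 15, 2029 gives May 23, 2029, which is the last day of the grace period.
From Wednesday, May 23, 2029, 7 business days (May 24, May 25, May 28, May 29, May 30, May 31, Jun 1, skipping weekends) brings us to Friday, Jun 1, 2029, which is the date acceleration becomes effective.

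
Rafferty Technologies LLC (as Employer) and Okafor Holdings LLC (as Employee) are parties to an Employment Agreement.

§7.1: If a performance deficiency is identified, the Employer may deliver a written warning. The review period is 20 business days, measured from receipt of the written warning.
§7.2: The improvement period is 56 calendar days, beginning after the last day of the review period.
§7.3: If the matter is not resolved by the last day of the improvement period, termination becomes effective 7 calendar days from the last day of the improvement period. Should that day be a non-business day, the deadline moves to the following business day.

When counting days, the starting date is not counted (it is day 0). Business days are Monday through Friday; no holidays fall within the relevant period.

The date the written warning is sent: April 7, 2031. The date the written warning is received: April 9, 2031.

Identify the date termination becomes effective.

July 9, 2031

The last day of the review period: counting 20 business days from Wednesday, April 9, 2031 (Apr 10, Apr 11, Apr 14, Apr 15, …, May 5, May 6, May 7, skipping weekends) reaches Wednesday, May 7, 2031.
Adding 56 calendar days to May 7, 2031 gives July 2, 2031, which is the last day of the improvement period.
The date termination becomes effective: 7 calendar days after July 2, 2031 is July 9, 2031. July 9, 2031 is a Wednesday, so no roll-forward applies.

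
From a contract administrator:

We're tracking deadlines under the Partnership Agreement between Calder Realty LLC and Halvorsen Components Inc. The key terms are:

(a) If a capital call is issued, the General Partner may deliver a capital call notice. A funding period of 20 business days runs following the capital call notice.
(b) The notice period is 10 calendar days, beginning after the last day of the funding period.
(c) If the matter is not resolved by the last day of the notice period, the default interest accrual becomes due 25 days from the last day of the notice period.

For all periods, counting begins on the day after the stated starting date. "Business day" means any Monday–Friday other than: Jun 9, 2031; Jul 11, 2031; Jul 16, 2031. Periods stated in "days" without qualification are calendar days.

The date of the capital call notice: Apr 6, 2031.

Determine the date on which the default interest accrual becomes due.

The last day of the funding period: counting 20 business days from Sunday, Apr 6, 2031 (Apr 7, Apr 8, Apr 9, Apr 10, …, Apr 30, May 1, May 2, skipping weekends) reaches Friday, May 2, 2031.
The last day of the notice period: May 2, 2031 + 10 days = May 12, 2031.
Adding 25 calendar days to May 12, 2031 gives Jun 6, 2031, which is the date on which the default interest accrual becomes due.

Jun 6, 2031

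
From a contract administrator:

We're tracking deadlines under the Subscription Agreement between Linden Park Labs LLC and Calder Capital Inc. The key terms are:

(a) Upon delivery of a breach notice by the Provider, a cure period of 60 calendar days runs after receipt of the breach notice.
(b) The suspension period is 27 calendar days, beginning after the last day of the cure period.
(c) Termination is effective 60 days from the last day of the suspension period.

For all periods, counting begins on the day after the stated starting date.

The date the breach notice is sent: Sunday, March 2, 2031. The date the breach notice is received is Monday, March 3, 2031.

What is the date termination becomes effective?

July 28, 2031

Adding 60 calendar days to March 3, 2031 gives May 2, 2031, which is the last day of the cure period.
The last day of the suspension period: 27 calendar days after May 2, 2031 is May 29, 2031.
Adding 60 calendar days to May 29, 2031 gives July 28, 2031, which is the date termination becomes effective.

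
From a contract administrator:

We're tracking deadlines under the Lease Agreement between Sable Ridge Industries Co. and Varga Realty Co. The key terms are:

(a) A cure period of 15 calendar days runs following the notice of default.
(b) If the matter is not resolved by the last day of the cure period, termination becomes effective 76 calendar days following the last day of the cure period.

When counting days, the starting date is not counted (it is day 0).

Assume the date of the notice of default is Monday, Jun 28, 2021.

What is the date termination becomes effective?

The last day of the cure period: Jun 28, 2021 + 15 days = Jul 13, 2021.
Adding 76 calendar days to Jul 13, 2021 gives Sep 27, 2021, which is the date termination becomes effective.

Sep 27, 2021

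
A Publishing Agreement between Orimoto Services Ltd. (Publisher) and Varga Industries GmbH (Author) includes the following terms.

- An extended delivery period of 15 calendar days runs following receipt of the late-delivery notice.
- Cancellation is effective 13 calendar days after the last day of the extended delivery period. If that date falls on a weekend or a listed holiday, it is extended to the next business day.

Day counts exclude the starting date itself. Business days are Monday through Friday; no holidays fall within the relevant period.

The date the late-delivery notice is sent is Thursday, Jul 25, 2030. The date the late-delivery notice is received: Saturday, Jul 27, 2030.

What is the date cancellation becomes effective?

Aug 26, 2030

The last day of the extended delivery period: Jul 27, 2030 + 15 days = Aug 11, 2030.
Adding 13 calendar days to Aug 11, 2030 gives Aug 24, 2030, which is the date cancellation becomes effective. That falls on a Saturday, so it rolls to the next business day, Monday, Aug 26, 2030.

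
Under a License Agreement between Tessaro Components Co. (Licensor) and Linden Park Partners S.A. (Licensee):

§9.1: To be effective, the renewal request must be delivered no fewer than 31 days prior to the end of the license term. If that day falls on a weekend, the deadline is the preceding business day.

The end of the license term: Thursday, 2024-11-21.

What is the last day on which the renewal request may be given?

2024-10-21

2024-11-21 minus 31 days is 2024-10-21. That is a Monday, so no adjustment is needed.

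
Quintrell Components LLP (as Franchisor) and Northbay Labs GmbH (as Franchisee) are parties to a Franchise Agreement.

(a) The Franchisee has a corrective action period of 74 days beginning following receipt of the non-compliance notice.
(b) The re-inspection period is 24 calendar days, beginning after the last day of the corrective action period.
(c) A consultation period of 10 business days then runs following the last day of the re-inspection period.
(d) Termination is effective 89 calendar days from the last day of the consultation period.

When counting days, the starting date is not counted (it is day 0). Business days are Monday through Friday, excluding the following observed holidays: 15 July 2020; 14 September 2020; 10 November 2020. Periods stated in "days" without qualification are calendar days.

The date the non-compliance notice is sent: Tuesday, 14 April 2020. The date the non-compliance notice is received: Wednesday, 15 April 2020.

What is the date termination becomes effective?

The last day of the corrective action period: 74 calendar days after 15 April 2020 is 28 June 2020.
The last day of the re-inspection period: 28 June 2020 + 24 days = 22 July 2020.
From Wednesday, 22 July 2020, 10 business days (Jul 23, Jul 24, Jul 27, Jul 28, Jul 29, Jul 30, Jul 31, Aug 3, Aug 4, Aug 5, skipping weekends) brings us to Wednesday, 5 August 2020, which is the last day of the consultation period.
The date termination becomes effective: 5 August 2020 + 89 days = 2 November 2020.

2 November 2020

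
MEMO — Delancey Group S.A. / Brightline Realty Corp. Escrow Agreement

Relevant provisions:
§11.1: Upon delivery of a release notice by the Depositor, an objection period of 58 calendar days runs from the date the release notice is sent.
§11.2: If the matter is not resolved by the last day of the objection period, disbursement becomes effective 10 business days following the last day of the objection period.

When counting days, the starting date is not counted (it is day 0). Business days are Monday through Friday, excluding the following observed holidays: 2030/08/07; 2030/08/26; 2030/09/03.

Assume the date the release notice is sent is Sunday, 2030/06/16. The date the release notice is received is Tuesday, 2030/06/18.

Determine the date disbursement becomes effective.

2030/08/28

The last day of the objection period: 58 calendar days after 2030/06/16 is 2030/08/13.
From Tuesday, 2030/08/13, 10 business days (Aug 14, Aug 15, Aug 16, Aug 19, Aug 20, Aug 21, Aug 22, Aug 23, Aug 27, Aug 28, skipping weekends and the listed holiday on Aug 26) brings us to Wednesday, 2030/08/28, which is the date disbursement becomes effective.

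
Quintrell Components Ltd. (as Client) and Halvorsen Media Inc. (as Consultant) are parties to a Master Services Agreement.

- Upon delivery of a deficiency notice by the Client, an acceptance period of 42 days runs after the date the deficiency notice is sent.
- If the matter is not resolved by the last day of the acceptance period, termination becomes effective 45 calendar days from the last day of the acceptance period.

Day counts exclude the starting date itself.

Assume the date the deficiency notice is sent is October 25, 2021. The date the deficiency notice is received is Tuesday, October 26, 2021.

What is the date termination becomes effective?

January 20, 2022

The last day of the acceptance period: 42 calendar days after October 25, 2021 is December 6, 2021.
The date termination becomes effective: December 6, 2021 + 45 days = January 20, 2022.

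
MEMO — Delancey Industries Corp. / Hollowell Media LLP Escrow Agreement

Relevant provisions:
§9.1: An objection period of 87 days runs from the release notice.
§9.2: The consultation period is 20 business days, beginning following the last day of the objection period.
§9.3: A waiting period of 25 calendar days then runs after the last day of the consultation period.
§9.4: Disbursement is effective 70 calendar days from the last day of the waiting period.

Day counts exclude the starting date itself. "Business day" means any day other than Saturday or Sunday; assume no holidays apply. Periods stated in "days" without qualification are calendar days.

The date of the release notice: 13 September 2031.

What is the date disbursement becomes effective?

10 April 2032

Adding 87 calendar days to 13 September 2031 gives 9 December 2031, which is the last day of the objection period.
The last day of the consultation period: 20 business days after Tuesday, 9 December 2031, skipping weekends — Dec 10, Dec 11, Dec 12, Dec 15, …, Jan 2, Jan 5, Jan 6 — lands on Tuesday, 6 January 2032.
Adding 25 calendar days to 6 January 2032 gives 31 January 2032, which is the last day of the waiting period.
The date disbursement becomes effective: 31 January 2032 + 70 days = 10 April 2032.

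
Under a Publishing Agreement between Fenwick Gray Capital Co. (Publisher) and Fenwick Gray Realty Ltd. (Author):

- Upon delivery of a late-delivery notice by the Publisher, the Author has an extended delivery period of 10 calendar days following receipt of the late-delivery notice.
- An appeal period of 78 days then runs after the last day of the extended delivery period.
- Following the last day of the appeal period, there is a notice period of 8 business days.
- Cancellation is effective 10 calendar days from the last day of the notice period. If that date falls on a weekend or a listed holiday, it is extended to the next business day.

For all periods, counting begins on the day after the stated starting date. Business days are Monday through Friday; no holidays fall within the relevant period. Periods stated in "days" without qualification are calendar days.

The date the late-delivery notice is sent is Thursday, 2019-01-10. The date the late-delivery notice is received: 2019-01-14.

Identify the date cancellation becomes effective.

The last day of the extended delivery period: 2019-01-14 + 10 days = 2019-01-24.
The last day of the appeal period: 78 calendar days after 2019-01-24 is 2019-04-12.
The last day of the notice period: 8 business days after Friday, 2019-04-12, skipping weekends — Apr 15, Apr 16, Apr 17, Apr 18, Apr 19, Apr 22, Apr 23, Apr 24 — lands on Wednesday, 2019-04-24.
The date cancellation becomes effective: 10 calendar days after 2019-04-24 is 2019-05-04. That falls on a Saturday, so it rolls to the next business day, Monday, 2019-05-06.

2019-05-06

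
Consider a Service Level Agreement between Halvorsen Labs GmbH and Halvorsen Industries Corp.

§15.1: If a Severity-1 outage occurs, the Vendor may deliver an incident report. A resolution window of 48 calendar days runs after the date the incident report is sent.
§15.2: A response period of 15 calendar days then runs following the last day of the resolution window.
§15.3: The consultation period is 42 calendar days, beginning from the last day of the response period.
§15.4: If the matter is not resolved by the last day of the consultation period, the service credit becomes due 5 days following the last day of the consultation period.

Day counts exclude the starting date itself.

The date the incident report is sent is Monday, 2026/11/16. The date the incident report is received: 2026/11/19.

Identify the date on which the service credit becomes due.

2027/03/06

The last day of the resolution window: 48 calendar days after 2026/11/16 is 2027/01/03.
The last day of the response period: 15 calendar days after 2027/01/03 is 2027/01/18.
Adding 42 calendar days to 2027/01/18 gives 2027/03/01, which is the last day of the consultation period.
The date on which the service credit becomes due: 5 calendar days after 2027/03/01 is 2027/03/06.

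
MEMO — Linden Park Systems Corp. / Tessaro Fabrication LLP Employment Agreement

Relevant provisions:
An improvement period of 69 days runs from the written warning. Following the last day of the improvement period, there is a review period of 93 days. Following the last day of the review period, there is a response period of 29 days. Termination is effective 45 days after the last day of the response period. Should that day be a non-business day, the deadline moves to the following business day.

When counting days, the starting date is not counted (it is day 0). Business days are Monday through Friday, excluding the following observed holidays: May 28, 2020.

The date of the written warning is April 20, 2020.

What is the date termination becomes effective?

The last day of the improvement period: 69 calendar days after April 20, 2020 is June 28, 2020.
Adding 93 calendar days to June 28, 2020 gives September 29, 2020, which is the last day of the review period.
The last day of the response period: September 29, 2020 + 29 days = October 28, 2020.
The date termination becomes effective: 45 calendar days after October 28, 2020 is December 12, 2020. That falls on a Saturday, so it rolls to the next business day, Monday, December 14, 2020.

December 14, 2020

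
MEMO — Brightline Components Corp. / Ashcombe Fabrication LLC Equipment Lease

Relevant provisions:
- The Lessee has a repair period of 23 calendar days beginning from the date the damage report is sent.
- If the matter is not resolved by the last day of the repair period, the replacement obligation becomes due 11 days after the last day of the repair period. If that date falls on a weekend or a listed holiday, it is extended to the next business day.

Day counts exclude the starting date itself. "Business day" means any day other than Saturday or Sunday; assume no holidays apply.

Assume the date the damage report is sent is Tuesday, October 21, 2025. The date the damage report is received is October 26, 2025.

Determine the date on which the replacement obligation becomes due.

November 24, 2025

The last day of the repair period: October 21, 2025 + 23 days = November 13, 2025.
The date on which the replacement obligation becomes due: 11 calendar days after November 13, 2025 is November 24, 2025. November 24, 2025 is a Monday, so no roll-forward applies.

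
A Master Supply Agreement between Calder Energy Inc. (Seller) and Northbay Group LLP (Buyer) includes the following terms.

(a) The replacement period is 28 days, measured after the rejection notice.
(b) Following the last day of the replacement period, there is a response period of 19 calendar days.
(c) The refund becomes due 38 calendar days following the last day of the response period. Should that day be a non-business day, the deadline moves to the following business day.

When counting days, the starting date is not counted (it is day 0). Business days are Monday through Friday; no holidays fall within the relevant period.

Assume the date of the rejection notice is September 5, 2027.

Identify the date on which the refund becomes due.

The last day of the replacement period: September 5, 2027 + 28 days = October 3, 2027.
Adding 19 calendar days to October 3, 2027 gives October 22, 2027, which is the last day of the response period.
The date on which the refund becomes due: October 22, 2027 + 38 days = November 29, 2027. November 29, 2027 is a Monday, so no roll-forward applies.

November 29, 2027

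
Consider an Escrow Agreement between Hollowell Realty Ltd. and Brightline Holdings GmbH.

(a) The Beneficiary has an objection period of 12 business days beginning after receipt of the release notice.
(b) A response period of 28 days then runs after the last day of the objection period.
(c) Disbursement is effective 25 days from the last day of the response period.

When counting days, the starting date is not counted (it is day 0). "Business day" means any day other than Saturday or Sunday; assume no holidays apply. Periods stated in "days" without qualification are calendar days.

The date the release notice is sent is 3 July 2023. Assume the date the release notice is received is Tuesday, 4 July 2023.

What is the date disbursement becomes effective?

The last day of the objection period: 12 business days after Tuesday, 4 July 2023, skipping weekends — Jul 5, Jul 6, Jul 7, Jul 10, …, Jul 18, Jul 19, Jul 20 — lands on Thursday, 20 July 2023.
Adding 28 calendar days to 20 July 2023 gives 17 August 2023, which is the last day of the response period.
Adding 25 calendar days to 17 August 2023 gives 11 September 2023, which is the date disbursement becomes effective.

11 September 2023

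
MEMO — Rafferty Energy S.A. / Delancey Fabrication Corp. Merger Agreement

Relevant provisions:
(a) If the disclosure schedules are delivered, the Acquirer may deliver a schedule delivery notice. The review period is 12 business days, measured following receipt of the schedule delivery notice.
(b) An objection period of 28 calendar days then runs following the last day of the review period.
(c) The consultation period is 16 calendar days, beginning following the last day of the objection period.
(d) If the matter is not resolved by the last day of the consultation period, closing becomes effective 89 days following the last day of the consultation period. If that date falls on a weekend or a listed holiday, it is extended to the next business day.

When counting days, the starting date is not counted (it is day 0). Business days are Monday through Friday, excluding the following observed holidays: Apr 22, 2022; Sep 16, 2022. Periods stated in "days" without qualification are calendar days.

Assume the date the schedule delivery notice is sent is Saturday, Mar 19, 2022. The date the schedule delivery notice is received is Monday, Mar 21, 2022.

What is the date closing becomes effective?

The last day of the review period: 12 business days after Monday, Mar 21, 2022, skipping weekends — Mar 22, Mar 23, Mar 24, Mar 25, …, Apr 4, Apr 5, Apr 6 — lands on Wednesday, Apr 6, 2022.
The last day of the objection period: Apr 6, 2022 + 28 days = May 4, 2022.
The last day of the consultation period: May 4, 2022 + 16 days = May 20, 2022.
The date closing becomes effective: May 20, 2022 + 89 days = Aug 17, 2022. Aug 17, 2022 is a Wednesday and is not a listed holiday, so no roll-forward applies.

Aug 17, 2022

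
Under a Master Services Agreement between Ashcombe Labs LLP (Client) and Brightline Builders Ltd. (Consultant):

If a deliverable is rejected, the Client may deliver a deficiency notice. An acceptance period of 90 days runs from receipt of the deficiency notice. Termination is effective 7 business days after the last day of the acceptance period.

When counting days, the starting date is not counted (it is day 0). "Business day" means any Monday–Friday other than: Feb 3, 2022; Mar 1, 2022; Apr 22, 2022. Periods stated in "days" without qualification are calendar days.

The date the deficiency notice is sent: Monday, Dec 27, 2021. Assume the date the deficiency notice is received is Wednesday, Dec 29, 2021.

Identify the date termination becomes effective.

Adding 90 calendar days to Dec 29, 2021 gives Mar 29, 2022, which is the last day of the acceptance period.
The date termination becomes effective: counting 7 business days from Tuesday, Mar 29, 2022 (Mar 30, Mar 31, Apr 1, Apr 4, Apr 5, Apr 6, Apr 7, skipping weekends) reaches Thursday, Apr 7, 2022.

Apr 7, 2022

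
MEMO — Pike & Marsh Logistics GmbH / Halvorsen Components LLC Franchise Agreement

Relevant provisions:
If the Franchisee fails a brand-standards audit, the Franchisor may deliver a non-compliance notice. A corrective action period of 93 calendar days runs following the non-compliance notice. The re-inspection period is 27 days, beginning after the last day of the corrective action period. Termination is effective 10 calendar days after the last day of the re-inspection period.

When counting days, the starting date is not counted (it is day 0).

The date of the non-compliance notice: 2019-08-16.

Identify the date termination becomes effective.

2019-12-24

The last day of the corrective action period: 2019-08-16 + 93 days = 2019-11-17.
The last day of the re-inspection period: 27 calendar days after 2019-11-17 is 2019-12-14.
The date termination becomes effective: 10 calendar days after 2019-12-14 is 2019-12-24.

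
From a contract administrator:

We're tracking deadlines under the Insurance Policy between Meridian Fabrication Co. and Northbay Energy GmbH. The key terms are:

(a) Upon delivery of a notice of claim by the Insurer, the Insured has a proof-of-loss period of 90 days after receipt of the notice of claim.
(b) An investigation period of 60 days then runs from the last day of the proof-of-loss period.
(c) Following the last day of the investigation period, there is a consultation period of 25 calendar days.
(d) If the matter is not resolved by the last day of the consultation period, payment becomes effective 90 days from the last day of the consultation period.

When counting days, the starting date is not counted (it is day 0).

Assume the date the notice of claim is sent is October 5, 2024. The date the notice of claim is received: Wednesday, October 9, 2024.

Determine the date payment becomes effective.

July 1, 2025

Adding 90 calendar days to October 9, 2024 gives January 7, 2025, which is the last day of the proof-of-loss period.
The last day of the investigation period: 60 calendar days after January 7, 2025 is March 8, 2025.
Adding 25 calendar days to March 8, 2025 gives April 2, 2025, which is the last day of the consultation period.
Adding 90 calendar days to April 2, 2025 gives July 1, 2025, which is the date payment becomes effective.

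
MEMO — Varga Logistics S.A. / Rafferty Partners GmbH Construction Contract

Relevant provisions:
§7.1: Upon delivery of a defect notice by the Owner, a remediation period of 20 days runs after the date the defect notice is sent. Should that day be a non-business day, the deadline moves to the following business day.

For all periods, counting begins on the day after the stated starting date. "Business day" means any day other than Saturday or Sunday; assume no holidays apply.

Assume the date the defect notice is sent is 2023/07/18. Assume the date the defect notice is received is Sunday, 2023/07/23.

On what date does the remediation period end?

Adding 20 calendar days to 2023/07/18 gives 2023/08/07, which is the last day of the remediation period. 2023/08/07 is a Monday, so no roll-forward applies.

2023/08/07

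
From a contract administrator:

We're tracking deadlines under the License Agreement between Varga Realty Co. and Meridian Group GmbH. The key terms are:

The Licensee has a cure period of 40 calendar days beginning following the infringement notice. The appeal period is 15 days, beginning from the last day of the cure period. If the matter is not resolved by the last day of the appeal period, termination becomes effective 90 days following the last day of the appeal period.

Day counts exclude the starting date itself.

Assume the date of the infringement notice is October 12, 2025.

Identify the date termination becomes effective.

March 6, 2026

The last day of the cure period: 40 calendar days after October 12, 2025 is November 21, 2025.
Adding 15 calendar days to November 21, 2025 gives December 6, 2025, which is the last day of the appeal period.
The date termination becomes effective: December 6, 2025 + 90 days = March 6, 2026.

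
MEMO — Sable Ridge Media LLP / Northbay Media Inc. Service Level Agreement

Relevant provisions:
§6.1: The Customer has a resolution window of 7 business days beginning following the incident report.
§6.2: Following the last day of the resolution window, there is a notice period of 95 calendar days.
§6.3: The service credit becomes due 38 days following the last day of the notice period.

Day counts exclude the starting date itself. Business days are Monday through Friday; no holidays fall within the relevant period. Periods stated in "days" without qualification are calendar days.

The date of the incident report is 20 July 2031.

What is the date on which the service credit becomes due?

The last day of the resolution window: 7 business days after Sunday, 20 July 2031, skipping weekends — Jul 21, Jul 22, Jul 23, Jul 24, Jul 25, Jul 28, Jul 29 — lands on Tuesday, 29 July 2031.
Adding 95 calendar days to 29 July 2031 gives 1 November 2031, which is the last day of the notice period.
The date on which the service credit becomes due: 38 calendar days after 1 November 2031 is 9 December 2031.

9 December 2031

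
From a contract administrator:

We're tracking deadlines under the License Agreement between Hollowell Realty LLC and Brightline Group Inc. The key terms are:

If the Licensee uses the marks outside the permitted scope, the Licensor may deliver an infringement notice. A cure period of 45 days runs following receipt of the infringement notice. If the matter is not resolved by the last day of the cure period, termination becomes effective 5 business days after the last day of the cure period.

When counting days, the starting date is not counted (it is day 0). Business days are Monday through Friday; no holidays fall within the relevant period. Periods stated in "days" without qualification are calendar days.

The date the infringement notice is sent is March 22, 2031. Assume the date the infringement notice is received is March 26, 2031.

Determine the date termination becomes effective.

May 16, 2031

Adding 45 calendar days to March 26, 2031 gives May 10, 2031, which is the last day of the cure period.
From Saturday, May 10, 2031, 5 business days (May 12, May 13, May 14, May 15, May 16, skipping weekends) brings us to Friday, May 16, 2031, which is the date termination becomes effective.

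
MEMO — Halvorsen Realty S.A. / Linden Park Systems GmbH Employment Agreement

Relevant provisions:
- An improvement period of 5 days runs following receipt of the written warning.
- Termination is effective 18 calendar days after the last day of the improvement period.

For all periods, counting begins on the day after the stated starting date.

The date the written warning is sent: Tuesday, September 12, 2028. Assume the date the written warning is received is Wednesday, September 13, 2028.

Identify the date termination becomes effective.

October 6, 2028

The last day of the improvement period: September 13, 2028 + 5 days = September 18, 2028.
Adding 18 calendar days to September 18, 2028 gives October 6, 2028, which is the date termination becomes effective.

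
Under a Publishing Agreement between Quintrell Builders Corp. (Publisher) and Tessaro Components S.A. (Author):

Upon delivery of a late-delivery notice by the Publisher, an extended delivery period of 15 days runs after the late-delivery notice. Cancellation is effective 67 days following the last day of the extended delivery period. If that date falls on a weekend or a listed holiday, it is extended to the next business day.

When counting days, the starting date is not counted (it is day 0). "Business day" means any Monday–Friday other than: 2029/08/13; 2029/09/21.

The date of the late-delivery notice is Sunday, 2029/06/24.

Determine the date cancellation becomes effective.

2029/09/14

The last day of the extended delivery period: 15 calendar days after 2029/06/24 is 2029/07/09.
Adding 67 calendar days to 2029/07/09 gives 2029/09/14, which is the date cancellation becomes effective. 2029/09/14 is a Friday and is not a listed holiday, so no roll-forward applies.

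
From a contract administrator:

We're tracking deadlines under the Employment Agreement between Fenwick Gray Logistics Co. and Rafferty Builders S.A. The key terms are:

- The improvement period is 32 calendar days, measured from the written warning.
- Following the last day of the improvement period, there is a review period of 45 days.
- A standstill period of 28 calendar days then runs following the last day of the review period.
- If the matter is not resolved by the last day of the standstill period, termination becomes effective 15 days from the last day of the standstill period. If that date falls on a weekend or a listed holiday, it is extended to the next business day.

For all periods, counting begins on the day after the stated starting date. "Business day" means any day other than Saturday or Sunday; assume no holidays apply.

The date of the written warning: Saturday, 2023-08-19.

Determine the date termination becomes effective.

The last day of the improvement period: 32 calendar days after 2023-08-19 is 2023-09-20.
Adding 45 calendar days to 2023-09-20 gives 2023-11-04, which is the last day of the review period.
Adding 28 calendar days to 2023-11-04 gives 2023-12-02, which is the last day of the standstill period.
Adding 15 calendar days to 2023-12-02 gives 2023-12-17, which is the date termination becomes effective. That falls on a Sunday, so it rolls to the next business day, Monday, 2023-12-18.

2023-12-18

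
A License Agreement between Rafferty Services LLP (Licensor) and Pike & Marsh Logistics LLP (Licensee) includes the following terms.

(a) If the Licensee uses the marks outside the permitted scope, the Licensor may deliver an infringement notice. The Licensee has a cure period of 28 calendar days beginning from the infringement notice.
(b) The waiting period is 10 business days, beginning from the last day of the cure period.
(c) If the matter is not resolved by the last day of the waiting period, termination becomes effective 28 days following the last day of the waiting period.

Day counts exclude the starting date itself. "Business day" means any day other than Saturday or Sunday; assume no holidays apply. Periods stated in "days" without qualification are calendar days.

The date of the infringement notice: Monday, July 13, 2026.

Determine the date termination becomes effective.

Adding 28 calendar days to July 13, 2026 gives August 10, 2026, which is the last day of the cure period.
From Monday, August 10, 2026, 10 business days (Aug 11, Aug 12, Aug 13, Aug 14, Aug 17, Aug 18, Aug 19, Aug 20, Aug 21, Aug 24, skipping weekends) brings us to Monday, August 24, 2026, which is the last day of the waiting period.
The date termination becomes effective: 28 calendar days after August 24, 2026 is September 21, 2026.

September 21, 2026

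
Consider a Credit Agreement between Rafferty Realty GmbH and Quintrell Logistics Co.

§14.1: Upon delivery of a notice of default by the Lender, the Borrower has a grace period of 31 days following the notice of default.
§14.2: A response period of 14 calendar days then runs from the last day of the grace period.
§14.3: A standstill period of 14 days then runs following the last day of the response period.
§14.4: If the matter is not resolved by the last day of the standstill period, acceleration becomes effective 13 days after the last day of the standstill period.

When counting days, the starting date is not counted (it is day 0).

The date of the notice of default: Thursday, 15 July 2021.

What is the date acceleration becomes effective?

25 September 2021

The last day of the grace period: 15 July 2021 + 31 days = 15 August 2021.
The last day of the response period: 14 calendar days after 15 August 2021 is 29 August 2021.
The last day of the standstill period: 14 calendar days after 29 August 2021 is 12 September 2021.
The date acceleration becomes effective: 13 calendar days after 12 September 2021 is 25 September 2021.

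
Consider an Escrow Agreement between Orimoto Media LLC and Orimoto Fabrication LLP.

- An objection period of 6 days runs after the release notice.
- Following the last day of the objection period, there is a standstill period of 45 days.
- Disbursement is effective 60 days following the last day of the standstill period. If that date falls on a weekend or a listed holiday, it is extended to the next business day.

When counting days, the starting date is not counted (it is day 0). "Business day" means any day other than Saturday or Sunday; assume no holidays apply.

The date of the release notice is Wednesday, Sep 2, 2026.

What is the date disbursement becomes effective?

The last day of the objection period: 6 calendar days after Sep 2, 2026 is Sep 8, 2026.
Adding 45 calendar days to Sep 8, 2026 gives Oct 23, 2026, which is the last day of the standstill period.
The date disbursement becomes effective: 60 calendar days after Oct 23, 2026 is Dec 22, 2026. Dec 22, 2026 is a Tuesday, so no roll-forward applies.

Dec 22, 2026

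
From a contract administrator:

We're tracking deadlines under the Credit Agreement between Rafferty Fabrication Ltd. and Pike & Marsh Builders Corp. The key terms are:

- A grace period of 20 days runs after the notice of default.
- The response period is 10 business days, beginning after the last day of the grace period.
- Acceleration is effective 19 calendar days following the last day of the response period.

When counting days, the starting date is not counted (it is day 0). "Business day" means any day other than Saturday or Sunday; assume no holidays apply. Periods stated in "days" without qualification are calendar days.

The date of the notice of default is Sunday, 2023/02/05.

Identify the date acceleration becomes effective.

2023/03/29

Adding 20 calendar days to 2023/02/05 gives 2023/02/25, which is the last day of the grace period.
The last day of the response period: 10 business days after Saturday, 2023/02/25, skipping weekends — Feb 27, Feb 28, Mar 1, Mar 2, Mar 3, Mar 6, Mar 7, Mar 8, Mar 9, Mar 10 — lands on Friday, 2023/03/10.
Adding 19 calendar days to 2023/03/10 gives 2023/03/29, which is the date acceleration becomes effective.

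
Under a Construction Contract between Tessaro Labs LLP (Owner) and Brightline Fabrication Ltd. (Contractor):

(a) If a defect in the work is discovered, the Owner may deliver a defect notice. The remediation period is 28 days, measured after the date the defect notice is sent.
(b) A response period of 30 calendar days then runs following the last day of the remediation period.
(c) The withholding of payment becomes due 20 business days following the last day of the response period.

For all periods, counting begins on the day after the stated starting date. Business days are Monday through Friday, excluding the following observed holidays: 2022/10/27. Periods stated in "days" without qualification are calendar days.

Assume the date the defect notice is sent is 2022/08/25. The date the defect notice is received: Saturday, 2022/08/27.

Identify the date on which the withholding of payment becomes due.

2022/11/21

The last day of the remediation period: 28 calendar days after 2022/08/25 is 2022/09/22.
The last day of the response period: 2022/09/22 + 30 days = 2022/10/22.
The date on which the withholding of payment becomes due: 20 business days after Saturday, 2022/10/22, skipping weekends and the listed holiday on Oct 27 — Oct 24, Oct 25, Oct 26, Oct 28, …, Nov 17, Nov 18, Nov 21 — lands on Monday, 2022/11/21.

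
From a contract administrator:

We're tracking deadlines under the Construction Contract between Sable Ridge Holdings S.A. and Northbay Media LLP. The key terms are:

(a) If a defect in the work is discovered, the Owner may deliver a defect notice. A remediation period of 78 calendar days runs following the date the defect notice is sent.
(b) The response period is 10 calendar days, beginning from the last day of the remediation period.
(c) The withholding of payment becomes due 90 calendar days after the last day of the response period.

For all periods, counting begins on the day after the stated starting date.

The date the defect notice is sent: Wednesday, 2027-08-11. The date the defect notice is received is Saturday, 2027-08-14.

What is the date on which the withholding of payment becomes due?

The last day of the remediation period: 78 calendar days after 2027-08-11 is 2027-10-28.
The last day of the response period: 10 calendar days after 2027-10-28 is 2027-11-07.
Adding 90 calendar days to 2027-11-07 gives 2028-02-05, which is the date on which the withholding of payment becomes due.

2028-02-05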